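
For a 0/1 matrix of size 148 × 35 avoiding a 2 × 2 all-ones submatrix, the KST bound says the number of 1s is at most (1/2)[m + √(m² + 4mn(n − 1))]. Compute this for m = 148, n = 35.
z(148, 35; 2, 2) ≤ (1/2)[148 + √(148² + 4·148·35·34)] = (1/2)[148 + √726384] = 500.1408

Kővári–Sós–Turán: let r_1, ..., r_148 be the row sums and z = Σ r_i the total number of 1s. Each pair of columns can share at most one row with both entries 1 (else a 2×2 all-ones block appears), so Σ_i C(r_i, 2) ≤ C(35, 2) = 595. By convexity Σ_i C(r_i, 2) ≥ 148·C(z/148, 2) = z(z − 148)/(2·148), giving z² − 148z − 148·35·34 ≤ 0 and hence z ≤ (1/2)[148 + √(21904 + 4·176120)] = (1/2)[148 + √726384] ≈ (1/2)(148 + 852.2816) = 500.1408.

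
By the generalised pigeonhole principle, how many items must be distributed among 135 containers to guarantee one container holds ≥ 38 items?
n = (38 − 1)·135 + 1 = 4996

By the generalised pigeonhole principle, to guarantee some box contains ≥ r objects we need more than (r − 1) · k objects total. Threshold: n = (r − 1) · k + 1. With r = 38 and k = 135: n = 37 · 135 + 1 = 4995 + 1 = 4996. For n = 4995 = 37 · 135, we can put exactly 37 objects in every box, avoiding 38 in any single one — so 4996 is tight.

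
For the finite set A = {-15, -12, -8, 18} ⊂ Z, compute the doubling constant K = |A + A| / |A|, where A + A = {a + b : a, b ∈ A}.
K = |A + A| / |A| = 10/4 = 5/2

Enumerate A + A = {a + b : a, b ∈ A}. With |A| = 4, there are |A|^2 = 16 ordered sum pairs; collecting distinct values, A + A = {-30, -27, -24, -23, -20, -16, 3, 6, 10, 36}, so |A + A| = 10. Thus K = 10/4 = 5/2. For comparison, the minimum possible |A + A| over all 4-element sets is 2·4 − 1 = 7 (so min K = 7/4), attained only by arithmetic progressions.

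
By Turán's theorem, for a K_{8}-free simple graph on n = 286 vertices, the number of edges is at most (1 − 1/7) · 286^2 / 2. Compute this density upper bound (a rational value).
Turán density bound = (6/7) · 286^2/2 = 245388/7 ≈ 35055.4286

Turán's theorem: ex(n, K_{r+1}) is achieved by the complete r-partite Turán graph T(n, r) with parts as balanced as possible, and is at most (1 − 1/r) · n^2/2. For r = 7, n = 286: the density bound is (6/7) · 81796/2 = 245388/7 ≈ 35055.4286. The integer-valued extremum is e(T(286, 7)) = 35055, which is strictly less than the density bound 245388/7 since 7 ∤ 286 (the parts of T(286, 7) cannot all be equal).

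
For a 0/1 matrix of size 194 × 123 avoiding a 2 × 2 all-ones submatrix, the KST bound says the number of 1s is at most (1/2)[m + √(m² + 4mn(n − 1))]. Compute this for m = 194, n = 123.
z(194, 123; 2, 2) ≤ (1/2)[194 + √(194² + 4·194·123·122)] = (1/2)[194 + √11682292] = 1805.9684

Kővári–Sós–Turán: let r_1, ..., r_194 be the row sums and z = Σ r_i the total number of 1s. Each pair of columns can share at most one row with both entries 1 (else a 2×2 all-ones block appears), so Σ_i C(r_i, 2) ≤ C(123, 2) = 7503. By convexity Σ_i C(r_i, 2) ≥ 194·C(z/194, 2) = z(z − 194)/(2·194), giving z² − 194z − 194·123·122 ≤ 0 and hence z ≤ (1/2)[194 + √(37636 + 4·2911164)] = (1/2)[194 + √11682292] ≈ (1/2)(194 + 3417.9368) = 1805.9684.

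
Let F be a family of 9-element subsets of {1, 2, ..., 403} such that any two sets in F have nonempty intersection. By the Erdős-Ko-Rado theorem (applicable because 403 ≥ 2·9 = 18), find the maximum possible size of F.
max |F| = C(402, 8) = 15770615726749950

The Erdős-Ko-Rado theorem states: for n ≥ 2k, an intersecting family of k-subsets of an n-element set has size at most C(n − 1, k − 1), with equality for 'star' families {A ⊆ [n] : |A| = k, i ∈ A} (fix an element i). For n = 403, k = 9: C(402, 8) = 15770615726749950.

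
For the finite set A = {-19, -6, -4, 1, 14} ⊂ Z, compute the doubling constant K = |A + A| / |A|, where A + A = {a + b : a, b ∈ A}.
K = |A + A| / |A| = 14/5

Enumerate A + A = {a + b : a, b ∈ A}. With |A| = 5, there are |A|^2 = 25 ordered sum pairs; collecting distinct values, A + A = {-38, -25, -23, -18, -12, -10, -8, -5, -3, 2, 8, 10, 15, 28}, so |A + A| = 14. Thus K = 14/5. For comparison, the minimum possible |A + A| over all 5-element sets is 2·5 − 1 = 9 (so min K = 9/5), attained only by arithmetic progressions.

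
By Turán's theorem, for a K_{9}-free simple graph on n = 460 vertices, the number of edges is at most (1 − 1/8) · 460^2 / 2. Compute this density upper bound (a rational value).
Turán density bound = (7/8) · 460^2/2 = 92575

Turán's theorem: ex(n, K_{r+1}) is achieved by the complete r-partite Turán graph T(n, r) with parts as balanced as possible, and is at most (1 − 1/r) · n^2/2. For r = 8, n = 460: the density bound is (7/8) · 211600/2 = 92575. The integer-valued extremum is e(T(460, 8)) = 92574, which is strictly less than the density bound 92575 since 8 ∤ 460 (the parts of T(460, 8) cannot all be equal).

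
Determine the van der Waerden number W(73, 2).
W(73, 2) = 73 + 1 = 74

A 2-term AP is any pair of integers, so a monochromatic 2-AP exists iff some colour is used at least twice. With 73 colours, the colouring i ↦ i on {1, ..., 73} uses each colour once, avoiding any monochromatic pair, so W(73, 2) > 73. For {1, ..., 74}, pigeonhole forces two integers of the same colour, which form a monochromatic 2-AP. Hence W(73, 2) = 74.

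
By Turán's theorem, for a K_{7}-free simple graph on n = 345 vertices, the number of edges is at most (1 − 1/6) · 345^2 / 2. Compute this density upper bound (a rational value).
Turán density bound = (5/6) · 345^2/2 = 198375/4 ≈ 49593.75

Turán's theorem: ex(n, K_{r+1}) is achieved by the complete r-partite Turán graph T(n, r) with parts as balanced as possible, and is at most (1 − 1/r) · n^2/2. For r = 6, n = 345: the density bound is (5/6) · 119025/2 = 198375/4 ≈ 49593.75. The integer-valued extremum is e(T(345, 6)) = 49593, which is strictly less than the density bound 198375/4 since 6 ∤ 345 (the parts of T(345, 6) cannot all be equal).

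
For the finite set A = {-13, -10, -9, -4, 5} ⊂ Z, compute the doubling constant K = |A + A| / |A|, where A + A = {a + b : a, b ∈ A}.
K = |A + A| / |A| = 14/5

Enumerate A + A = {a + b : a, b ∈ A}. With |A| = 5, there are |A|^2 = 25 ordered sum pairs; collecting distinct values, A + A = {-26, -23, -22, -20, -19, -18, -17, -14, -13, -8, -5, -4, 1, 10}, so |A + A| = 14. Thus K = 14/5. For comparison, the minimum possible |A + A| over all 5-element sets is 2·5 − 1 = 9 (so min K = 9/5), attained only by arithmetic progressions.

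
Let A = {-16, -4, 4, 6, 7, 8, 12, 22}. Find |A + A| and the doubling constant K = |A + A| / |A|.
K = |A + A| / |A| = 30/8 = 15/4

Enumerate A + A = {a + b : a, b ∈ A}. With |A| = 8, there are |A|^2 = 64 ordered sum pairs; collecting distinct values, A + A = {-32, -20, -12, -10, -9, -8, -4, 0, 2, 3, 4, 6, 8, 10, 11, 12, 13, 14, 15, 16, 18, 19, 20, 24, 26, 28, 29, 30, 34, 44}, so |A + A| = 30. Thus K = 30/8 = 15/4. For comparison, the minimum possible |A + A| over all 8-element sets is 2·8 − 1 = 15 (so min K = 15/8), attained only by arithmetic progressions.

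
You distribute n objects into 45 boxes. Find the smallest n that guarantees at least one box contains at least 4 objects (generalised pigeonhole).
n = (4 − 1)·45 + 1 = 136

By the generalised pigeonhole principle, to guarantee some box contains ≥ r objects we need more than (r − 1) · k objects total. Threshold: n = (r − 1) · k + 1. With r = 4 and k = 45: n = 3 · 45 + 1 = 135 + 1 = 136. For n = 135 = 3 · 45, we can put exactly 3 objects in every box, avoiding 4 in any single one — so 136 is tight.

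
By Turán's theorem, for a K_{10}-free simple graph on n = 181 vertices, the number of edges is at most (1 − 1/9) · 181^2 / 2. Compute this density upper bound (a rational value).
Turán density bound = (8/9) · 181^2/2 = 131044/9 ≈ 14560.4444

Turán's theorem: ex(n, K_{r+1}) is achieved by the complete r-partite Turán graph T(n, r) with parts as balanced as possible, and is at most (1 − 1/r) · n^2/2. For r = 9, n = 181: the density bound is (8/9) · 32761/2 = 131044/9 ≈ 14560.4444. The integer-valued extremum is e(T(181, 9)) = 14560, which is strictly less than the density bound 131044/9 since 9 ∤ 181 (the parts of T(181, 9) cannot all be equal).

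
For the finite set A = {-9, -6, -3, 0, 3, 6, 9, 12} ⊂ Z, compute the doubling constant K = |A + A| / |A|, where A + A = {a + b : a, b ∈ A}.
K = |A + A| / |A| = 15/8

Enumerate A + A = {a + b : a, b ∈ A}. With |A| = 8, there are |A|^2 = 64 ordered sum pairs; collecting distinct values, A + A = {-18, -15, -12, -9, -6, -3, 0, 3, 6, 9, 12, 15, 18, 21, 24}, so |A + A| = 15. Thus K = 15/8. Here |A + A| = 2|A| − 1 = 15, the minimum possible — so K = 15/8 is minimal, which holds iff A is an arithmetic progression.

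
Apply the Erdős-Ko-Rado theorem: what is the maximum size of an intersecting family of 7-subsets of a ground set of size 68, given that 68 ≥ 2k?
max |F| = C(67, 6) = 99795696

Erdős-Ko-Rado (1961): when n ≥ 2k, max |F| = C(n−1, k−1). The bound is attained by the star {A : i ∈ A} for any fixed i ∈ [n]. Here C(68−1, 7−1) = C(67, 6) = 99795696.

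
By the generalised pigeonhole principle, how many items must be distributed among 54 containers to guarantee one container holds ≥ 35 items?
n = (35 − 1)·54 + 1 = 1837

By the generalised pigeonhole principle, to guarantee some box contains ≥ r objects we need more than (r − 1) · k objects total. Threshold: n = (r − 1) · k + 1. With r = 35 and k = 54: n = 34 · 54 + 1 = 1836 + 1 = 1837. For n = 1836 = 34 · 54, we can put exactly 34 objects in every box, avoiding 35 in any single one — so 1837 is tight.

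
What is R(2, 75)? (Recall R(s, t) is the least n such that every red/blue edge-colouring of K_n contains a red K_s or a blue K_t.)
R(2, 75) = 75

R(2, k) = k for all k ≥ 2: in a 2-colouring of K_k, either some edge is red (a red K_2) or all edges are blue (a blue K_k). And K_{74} coloured all-blue has no blue K_75, so R(2, 75) > 74. Hence R(2, 75) = 75.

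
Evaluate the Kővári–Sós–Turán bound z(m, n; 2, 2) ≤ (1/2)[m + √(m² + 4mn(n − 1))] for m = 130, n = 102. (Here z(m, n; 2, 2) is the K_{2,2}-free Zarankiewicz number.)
z(130, 102; 2, 2) ≤ (1/2)[130 + √(130² + 4·130·102·101)] = (1/2)[130 + √5373940] = 1224.088

Kővári–Sós–Turán: let r_1, ..., r_130 be the row sums and z = Σ r_i the total number of 1s. Each pair of columns can share at most one row with both entries 1 (else a 2×2 all-ones block appears), so Σ_i C(r_i, 2) ≤ C(102, 2) = 5151. By convexity Σ_i C(r_i, 2) ≥ 130·C(z/130, 2) = z(z − 130)/(2·130), giving z² − 130z − 130·102·101 ≤ 0 and hence z ≤ (1/2)[130 + √(16900 + 4·1339260)] = (1/2)[130 + √5373940] ≈ (1/2)(130 + 2318.176) = 1224.088.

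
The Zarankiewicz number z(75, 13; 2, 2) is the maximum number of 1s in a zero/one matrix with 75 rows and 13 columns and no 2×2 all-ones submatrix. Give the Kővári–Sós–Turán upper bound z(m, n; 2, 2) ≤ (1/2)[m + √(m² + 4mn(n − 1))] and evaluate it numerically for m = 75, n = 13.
z(75, 13; 2, 2) ≤ (1/2)[75 + √(75² + 4·75·13·12)] = (1/2)[75 + √52425] = 151.9825

Kővári–Sós–Turán: let r_1, ..., r_75 be the row sums and z = Σ r_i the total number of 1s. Each pair of columns can share at most one row with both entries 1 (else a 2×2 all-ones block appears), so Σ_i C(r_i, 2) ≤ C(13, 2) = 78. By convexity Σ_i C(r_i, 2) ≥ 75·C(z/75, 2) = z(z − 75)/(2·75), giving z² − 75z − 75·13·12 ≤ 0 and hence z ≤ (1/2)[75 + √(5625 + 4·11700)] = (1/2)[75 + √52425] ≈ (1/2)(75 + 228.9651) = 151.9825.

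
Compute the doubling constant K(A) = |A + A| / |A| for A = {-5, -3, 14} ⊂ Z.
K = |A + A| / |A| = 6/3 = 2

Enumerate A + A = {a + b : a, b ∈ A}. With |A| = 3, there are |A|^2 = 9 ordered sum pairs; collecting distinct values, A + A = {-10, -8, -6, 9, 11, 28}, so |A + A| = 6. Thus K = 6/3 = 2. For comparison, the minimum possible |A + A| over all 3-element sets is 2·3 − 1 = 5 (so min K = 5/3), attained only by arithmetic progressions.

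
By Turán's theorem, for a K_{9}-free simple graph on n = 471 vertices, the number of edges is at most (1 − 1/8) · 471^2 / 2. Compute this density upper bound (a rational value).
Turán density bound = (7/8) · 471^2/2 = 1552887/16 ≈ 97055.4375

Turán's theorem: ex(n, K_{r+1}) is achieved by the complete r-partite Turán graph T(n, r) with parts as balanced as possible, and is at most (1 − 1/r) · n^2/2. For r = 8, n = 471: the density bound is (7/8) · 221841/2 = 1552887/16 ≈ 97055.4375. The integer-valued extremum is e(T(471, 8)) = 97055, which is strictly less than the density bound 1552887/16 since 8 ∤ 471 (the parts of T(471, 8) cannot all be equal).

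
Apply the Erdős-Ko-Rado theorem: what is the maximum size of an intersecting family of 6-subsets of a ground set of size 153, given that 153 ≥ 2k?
max |F| = C(152, 5) = 632671880

The Erdős-Ko-Rado theorem states: for n ≥ 2k, an intersecting family of k-subsets of an n-element set has size at most C(n − 1, k − 1), with equality for 'star' families {A ⊆ [n] : |A| = k, i ∈ A} (fix an element i). For n = 153, k = 6: C(152, 5) = 632671880.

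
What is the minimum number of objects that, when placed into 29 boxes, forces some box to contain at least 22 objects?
n = (22 − 1)·29 + 1 = 610

By the generalised pigeonhole principle, to guarantee some box contains ≥ r objects we need more than (r − 1) · k objects total. Threshold: n = (r − 1) · k + 1. With r = 22 and k = 29: n = 21 · 29 + 1 = 609 + 1 = 610. For n = 609 = 21 · 29, we can put exactly 21 objects in every box, avoiding 22 in any single one — so 610 is tight.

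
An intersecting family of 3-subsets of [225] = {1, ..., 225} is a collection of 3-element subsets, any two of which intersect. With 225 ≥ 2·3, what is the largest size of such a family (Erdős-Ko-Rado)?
max |F| = C(224, 2) = 24976

Erdős-Ko-Rado (1961): when n ≥ 2k, max |F| = C(n−1, k−1). The bound is attained by the star {A : i ∈ A} for any fixed i ∈ [n]. Here C(225−1, 3−1) = C(224, 2) = 24976.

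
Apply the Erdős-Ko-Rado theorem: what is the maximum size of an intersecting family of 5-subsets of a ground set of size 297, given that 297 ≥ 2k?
max |F| = C(296, 4) = 313413310

Erdős-Ko-Rado (1961): when n ≥ 2k, max |F| = C(n−1, k−1). The bound is attained by the star {A : i ∈ A} for any fixed i ∈ [n]. Here C(297−1, 5−1) = C(296, 4) = 313413310.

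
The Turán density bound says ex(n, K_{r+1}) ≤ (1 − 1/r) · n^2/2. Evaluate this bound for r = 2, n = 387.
Turán density bound = (1/2) · 387^2/2 = 149769/4 ≈ 37442.25

Turán's theorem: ex(n, K_{r+1}) is achieved by the complete r-partite Turán graph T(n, r) with parts as balanced as possible, and is at most (1 − 1/r) · n^2/2. For r = 2, n = 387: the density bound is (1/2) · 149769/2 = 149769/4 ≈ 37442.25. The integer-valued extremum is e(T(387, 2)) = 37442, which is strictly less than the density bound 149769/4 since 2 ∤ 387 (the parts of T(387, 2) cannot all be equal).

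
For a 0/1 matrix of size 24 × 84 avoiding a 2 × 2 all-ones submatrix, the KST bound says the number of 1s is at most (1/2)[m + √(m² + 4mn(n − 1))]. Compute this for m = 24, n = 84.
z(24, 84; 2, 2) ≤ (1/2)[24 + √(24² + 4·24·84·83)] = (1/2)[24 + √669888] = 421.2334

Kővári–Sós–Turán: let r_1, ..., r_24 be the row sums and z = Σ r_i the total number of 1s. Each pair of columns can share at most one row with both entries 1 (else a 2×2 all-ones block appears), so Σ_i C(r_i, 2) ≤ C(84, 2) = 3486. By convexity Σ_i C(r_i, 2) ≥ 24·C(z/24, 2) = z(z − 24)/(2·24), giving z² − 24z − 24·84·83 ≤ 0 and hence z ≤ (1/2)[24 + √(576 + 4·167328)] = (1/2)[24 + √669888] ≈ (1/2)(24 + 818.4669) = 421.2334.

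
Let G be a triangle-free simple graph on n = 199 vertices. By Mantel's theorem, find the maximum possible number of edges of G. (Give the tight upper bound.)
ex(199, K_3) = ⌊199^2/4⌋ = 9900

Mantel (1907): a triangle-free graph on n vertices has at most ⌊n^2/4⌋ edges, with equality for the complete bipartite graph K_{⌊n/2⌋, ⌈n/2⌉}. For n = 199: ⌊199^2/4⌋ = ⌊39601/4⌋ = 9900. The extremal graph is K_{99, 100}, which has 99·100 = 9900 edges.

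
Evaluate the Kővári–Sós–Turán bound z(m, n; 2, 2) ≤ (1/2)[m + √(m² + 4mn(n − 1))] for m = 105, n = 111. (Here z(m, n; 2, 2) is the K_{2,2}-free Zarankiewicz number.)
z(105, 111; 2, 2) ≤ (1/2)[105 + √(105² + 4·105·111·110)] = (1/2)[105 + √5139225] = 1185.9929

Kővári–Sós–Turán: let r_1, ..., r_105 be the row sums and z = Σ r_i the total number of 1s. Each pair of columns can share at most one row with both entries 1 (else a 2×2 all-ones block appears), so Σ_i C(r_i, 2) ≤ C(111, 2) = 6105. By convexity Σ_i C(r_i, 2) ≥ 105·C(z/105, 2) = z(z − 105)/(2·105), giving z² − 105z − 105·111·110 ≤ 0 and hence z ≤ (1/2)[105 + √(11025 + 4·1282050)] = (1/2)[105 + √5139225] ≈ (1/2)(105 + 2266.9859) = 1185.9929.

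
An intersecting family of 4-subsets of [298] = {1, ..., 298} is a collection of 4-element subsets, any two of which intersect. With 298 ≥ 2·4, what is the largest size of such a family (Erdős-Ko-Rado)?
max |F| = C(297, 3) = 4322340

Erdős-Ko-Rado (1961): when n ≥ 2k, max |F| = C(n−1, k−1). The bound is attained by the star {A : i ∈ A} for any fixed i ∈ [n]. Here C(298−1, 4−1) = C(297, 3) = 4322340.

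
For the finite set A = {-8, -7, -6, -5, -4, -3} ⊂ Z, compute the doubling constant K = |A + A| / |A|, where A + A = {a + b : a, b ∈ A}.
K = |A + A| / |A| = 11/6

Enumerate A + A = {a + b : a, b ∈ A}. With |A| = 6, there are |A|^2 = 36 ordered sum pairs; collecting distinct values, A + A = {-16, -15, -14, -13, -12, -11, -10, -9, -8, -7, -6}, so |A + A| = 11. Thus K = 11/6. Here |A + A| = 2|A| − 1 = 11, the minimum possible — so K = 11/6 is minimal, which holds iff A is an arithmetic progression.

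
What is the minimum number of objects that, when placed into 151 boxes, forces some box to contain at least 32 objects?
n = (32 − 1)·151 + 1 = 4682

By the generalised pigeonhole principle, to guarantee some box contains ≥ r objects we need more than (r − 1) · k objects total. Threshold: n = (r − 1) · k + 1. With r = 32 and k = 151: n = 31 · 151 + 1 = 4681 + 1 = 4682. For n = 4681 = 31 · 151, we can put exactly 31 objects in every box, avoiding 32 in any single one — so 4682 is tight.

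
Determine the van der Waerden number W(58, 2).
W(58, 2) = 58 + 1 = 59

A 2-term AP is any pair of integers, so a monochromatic 2-AP exists iff some colour is used at least twice. With 58 colours, the colouring i ↦ i on {1, ..., 58} uses each colour once, avoiding any monochromatic pair, so W(58, 2) > 58. For {1, ..., 59}, pigeonhole forces two integers of the same colour, which form a monochromatic 2-AP. Hence W(58, 2) = 59.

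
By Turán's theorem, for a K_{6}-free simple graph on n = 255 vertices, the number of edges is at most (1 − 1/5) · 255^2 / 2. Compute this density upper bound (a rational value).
Turán density bound = (4/5) · 255^2/2 = 26010

Turán's theorem: ex(n, K_{r+1}) is achieved by the complete r-partite Turán graph T(n, r) with parts as balanced as possible, and is at most (1 − 1/r) · n^2/2. For r = 5, n = 255: the density bound is (4/5) · 65025/2 = 26010. Since 5 ∣ 255, the Turán graph T(255, 5) has parts of equal size 51, and its edge count e(T(255, 5)) = 26010 attains the density bound exactly.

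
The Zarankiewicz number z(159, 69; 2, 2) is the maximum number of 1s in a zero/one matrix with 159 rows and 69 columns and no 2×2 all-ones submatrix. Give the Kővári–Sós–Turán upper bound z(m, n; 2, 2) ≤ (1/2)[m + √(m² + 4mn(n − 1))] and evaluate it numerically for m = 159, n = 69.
z(159, 69; 2, 2) ≤ (1/2)[159 + √(159² + 4·159·69·68)] = (1/2)[159 + √3009393] = 946.8801

Kővári–Sós–Turán: let r_1, ..., r_159 be the row sums and z = Σ r_i the total number of 1s. Each pair of columns can share at most one row with both entries 1 (else a 2×2 all-ones block appears), so Σ_i C(r_i, 2) ≤ C(69, 2) = 2346. By convexity Σ_i C(r_i, 2) ≥ 159·C(z/159, 2) = z(z − 159)/(2·159), giving z² − 159z − 159·69·68 ≤ 0 and hence z ≤ (1/2)[159 + √(25281 + 4·746028)] = (1/2)[159 + √3009393] ≈ (1/2)(159 + 1734.7602) = 946.8801.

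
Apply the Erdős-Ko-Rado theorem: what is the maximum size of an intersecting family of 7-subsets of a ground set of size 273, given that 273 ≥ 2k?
max |F| = C(272, 6) = 532068806088

The Erdős-Ko-Rado theorem states: for n ≥ 2k, an intersecting family of k-subsets of an n-element set has size at most C(n − 1, k − 1), with equality for 'star' families {A ⊆ [n] : |A| = k, i ∈ A} (fix an element i). For n = 273, k = 7: C(272, 6) = 532068806088.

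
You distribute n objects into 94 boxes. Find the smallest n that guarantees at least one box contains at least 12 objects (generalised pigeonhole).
n = (12 − 1)·94 + 1 = 1035

By the generalised pigeonhole principle, to guarantee some box contains ≥ r objects we need more than (r − 1) · k objects total. Threshold: n = (r − 1) · k + 1. With r = 12 and k = 94: n = 11 · 94 + 1 = 1034 + 1 = 1035. For n = 1034 = 11 · 94, we can put exactly 11 objects in every box, avoiding 12 in any single one — so 1035 is tight.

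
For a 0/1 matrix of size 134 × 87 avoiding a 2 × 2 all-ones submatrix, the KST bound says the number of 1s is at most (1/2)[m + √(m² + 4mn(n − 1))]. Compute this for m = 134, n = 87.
z(134, 87; 2, 2) ≤ (1/2)[134 + √(134² + 4·134·87·86)] = (1/2)[134 + √4028308] = 1070.5323

Kővári–Sós–Turán: let r_1, ..., r_134 be the row sums and z = Σ r_i the total number of 1s. Each pair of columns can share at most one row with both entries 1 (else a 2×2 all-ones block appears), so Σ_i C(r_i, 2) ≤ C(87, 2) = 3741. By convexity Σ_i C(r_i, 2) ≥ 134·C(z/134, 2) = z(z − 134)/(2·134), giving z² − 134z − 134·87·86 ≤ 0 and hence z ≤ (1/2)[134 + √(17956 + 4·1002588)] = (1/2)[134 + √4028308] ≈ (1/2)(134 + 2007.0645) = 1070.5323.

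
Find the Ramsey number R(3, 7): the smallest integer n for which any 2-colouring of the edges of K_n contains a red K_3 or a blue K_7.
R(3, 7) = 23

Lower bound: an explicit 2-colouring of K_{22} (typically a Paley-type or other structured construction) avoids a red K_3 and a blue K_7, showing R(3, 7) > 22.
Upper bound: the simple Erdős–Szekeres recurrence only gives R(3, 7) ≤ 25; the tight bound R(3, 7) ≤ 23 requires a sharper case analysis (or computer search) of 2-colourings of K_{23}.
Hence R(3, 7) = 23.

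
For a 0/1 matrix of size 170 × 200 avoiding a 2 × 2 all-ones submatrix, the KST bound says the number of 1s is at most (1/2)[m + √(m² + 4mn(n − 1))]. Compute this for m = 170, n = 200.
z(170, 200; 2, 2) ≤ (1/2)[170 + √(170² + 4·170·200·199)] = (1/2)[170 + √27092900] = 2687.542

Kővári–Sós–Turán: let r_1, ..., r_170 be the row sums and z = Σ r_i the total number of 1s. Each pair of columns can share at most one row with both entries 1 (else a 2×2 all-ones block appears), so Σ_i C(r_i, 2) ≤ C(200, 2) = 19900. By convexity Σ_i C(r_i, 2) ≥ 170·C(z/170, 2) = z(z − 170)/(2·170), giving z² − 170z − 170·200·199 ≤ 0 and hence z ≤ (1/2)[170 + √(28900 + 4·6766000)] = (1/2)[170 + √27092900] ≈ (1/2)(170 + 5205.0841) = 2687.542.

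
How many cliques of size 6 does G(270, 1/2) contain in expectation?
E[# K_6] = C(270, 6) · (1/2)^C(6, 2) = 508811728635 / 2^15 ≈ 15527701.679535

For each 6-subset S of vertices (there are C(270, 6) = 508811728635 such S), let X_S = 1 if S induces a K_6 (all C(6, 2) = 15 edges present). Then P(X_S = 1) = (1/2)^15 = 1/32768. By linearity of expectation, E[# K_6] = C(270, 6) · (1/2)^15 = 508811728635 / 32768 ≈ 15527701.679535.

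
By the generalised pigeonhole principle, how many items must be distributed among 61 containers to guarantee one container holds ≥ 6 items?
n = (6 − 1)·61 + 1 = 306

By the generalised pigeonhole principle, to guarantee some box contains ≥ r objects we need more than (r − 1) · k objects total. Threshold: n = (r − 1) · k + 1. With r = 6 and k = 61: n = 5 · 61 + 1 = 305 + 1 = 306. For n = 305 = 5 · 61, we can put exactly 5 objects in every box, avoiding 6 in any single one — so 306 is tight.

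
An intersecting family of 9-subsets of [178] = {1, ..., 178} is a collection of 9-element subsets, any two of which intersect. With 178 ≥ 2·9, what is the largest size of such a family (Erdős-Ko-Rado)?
max |F| = C(177, 8) = 20350369051650

Erdős-Ko-Rado (1961): when n ≥ 2k, max |F| = C(n−1, k−1). The bound is attained by the star {A : i ∈ A} for any fixed i ∈ [n]. Here C(178−1, 9−1) = C(177, 8) = 20350369051650.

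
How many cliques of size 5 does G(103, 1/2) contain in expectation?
E[# K_5] = C(103, 5) · (1/2)^C(5, 2) = 87541245 / 2^10 ≈ 85489.497070

For each 5-subset S of vertices (there are C(103, 5) = 87541245 such S), let X_S = 1 if S induces a K_5 (all C(5, 2) = 10 edges present). Then P(X_S = 1) = (1/2)^10 = 1/1024. By linearity of expectation, E[# K_5] = C(103, 5) · (1/2)^10 = 87541245 / 1024 ≈ 85489.497070.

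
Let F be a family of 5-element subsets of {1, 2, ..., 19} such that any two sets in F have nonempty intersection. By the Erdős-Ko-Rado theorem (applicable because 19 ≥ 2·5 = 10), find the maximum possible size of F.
max |F| = C(18, 4) = 3060

The Erdős-Ko-Rado theorem states: for n ≥ 2k, an intersecting family of k-subsets of an n-element set has size at most C(n − 1, k − 1), with equality for 'star' families {A ⊆ [n] : |A| = k, i ∈ A} (fix an element i). For n = 19, k = 5: C(18, 4) = 3060.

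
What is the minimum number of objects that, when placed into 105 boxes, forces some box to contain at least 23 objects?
n = (23 − 1)·105 + 1 = 2311

By the generalised pigeonhole principle, to guarantee some box contains ≥ r objects we need more than (r − 1) · k objects total. Threshold: n = (r − 1) · k + 1. With r = 23 and k = 105: n = 22 · 105 + 1 = 2310 + 1 = 2311. For n = 2310 = 22 · 105, we can put exactly 22 objects in every box, avoiding 23 in any single one — so 2311 is tight.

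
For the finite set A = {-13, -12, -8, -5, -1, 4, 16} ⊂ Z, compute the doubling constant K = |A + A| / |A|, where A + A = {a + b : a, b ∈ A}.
K = |A + A| / |A| = 24/7

Enumerate A + A = {a + b : a, b ∈ A}. With |A| = 7, there are |A|^2 = 49 ordered sum pairs; collecting distinct values, A + A = {-26, -25, -24, -21, -20, -18, -17, -16, -14, -13, -10, -9, -8, -6, -4, -2, -1, 3, 4, 8, 11, 15, 20, 32}, so |A + A| = 24. Thus K = 24/7. For comparison, the minimum possible |A + A| over all 7-element sets is 2·7 − 1 = 13 (so min K = 13/7), attained only by arithmetic progressions.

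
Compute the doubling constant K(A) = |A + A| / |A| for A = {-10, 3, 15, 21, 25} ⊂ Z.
K = |A + A| / |A| = 15/5 = 3

Enumerate A + A = {a + b : a, b ∈ A}. With |A| = 5, there are |A|^2 = 25 ordered sum pairs; collecting distinct values, A + A = {-20, -7, 5, 6, 11, 15, 18, 24, 28, 30, 36, 40, 42, 46, 50}, so |A + A| = 15. Thus K = 15/5 = 3. For comparison, the minimum possible |A + A| over all 5-element sets is 2·5 − 1 = 9 (so min K = 9/5), attained only by arithmetic progressions.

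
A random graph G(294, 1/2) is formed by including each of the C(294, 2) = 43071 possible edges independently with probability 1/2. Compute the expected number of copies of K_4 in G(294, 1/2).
E[# K_4] = C(294, 4) · (1/2)^C(4, 2) = 304985751 / 2^6 = 4765402.359375

For each 4-subset S of vertices (there are C(294, 4) = 304985751 such S), let X_S = 1 if S induces a K_4 (all C(4, 2) = 6 edges present). Then P(X_S = 1) = (1/2)^6 = 1/64. By linearity of expectation, E[# K_4] = C(294, 4) · (1/2)^6 = 304985751 / 64 = 4765402.359375.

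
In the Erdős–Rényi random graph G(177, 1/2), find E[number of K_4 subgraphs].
E[# K_4] = C(177, 4) · (1/2)^C(4, 2) = 39524100 / 2^6 = 9881025/16 = 617564.0625

For each 4-subset S of vertices (there are C(177, 4) = 39524100 such S), let X_S = 1 if S induces a K_4 (all C(4, 2) = 6 edges present). Then P(X_S = 1) = (1/2)^6 = 1/64. By linearity of expectation, E[# K_4] = C(177, 4) · (1/2)^6 = 39524100 / 64 = 9881025/16 = 617564.0625.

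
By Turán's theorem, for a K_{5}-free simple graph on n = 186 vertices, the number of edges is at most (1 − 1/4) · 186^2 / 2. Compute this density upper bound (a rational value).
Turán density bound = (3/4) · 186^2/2 = 25947/2 ≈ 12973.5

Turán's theorem: ex(n, K_{r+1}) is achieved by the complete r-partite Turán graph T(n, r) with parts as balanced as possible, and is at most (1 − 1/r) · n^2/2. For r = 4, n = 186: the density bound is (3/4) · 34596/2 = 25947/2 ≈ 12973.5. The integer-valued extremum is e(T(186, 4)) = 12973, which is strictly less than the density bound 25947/2 since 4 ∤ 186 (the parts of T(186, 4) cannot all be equal).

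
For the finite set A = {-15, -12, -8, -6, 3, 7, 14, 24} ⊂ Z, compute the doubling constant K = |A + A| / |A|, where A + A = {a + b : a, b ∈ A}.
K = |A + A| / |A| = 32/8 = 4

Enumerate A + A = {a + b : a, b ∈ A}. With |A| = 8, there are |A|^2 = 64 ordered sum pairs; collecting distinct values, A + A = {-30, -27, -24, -23, -21, -20, -18, -16, -14, -12, -9, -8, -5, -3, -1, 1, 2, 6, 8, 9, 10, 12, 14, 16, 17, 18, 21, 27, 28, 31, 38, 48}, so |A + A| = 32. Thus K = 32/8 = 4. For comparison, the minimum possible |A + A| over all 8-element sets is 2·8 − 1 = 15 (so min K = 15/8), attained only by arithmetic progressions.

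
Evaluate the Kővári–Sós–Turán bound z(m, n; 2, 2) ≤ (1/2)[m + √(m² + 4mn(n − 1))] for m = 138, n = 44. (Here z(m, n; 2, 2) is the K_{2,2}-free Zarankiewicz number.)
z(138, 44; 2, 2) ≤ (1/2)[138 + √(138² + 4·138·44·43)] = (1/2)[138 + √1063428] = 584.6132

Kővári–Sós–Turán: let r_1, ..., r_138 be the row sums and z = Σ r_i the total number of 1s. Each pair of columns can share at most one row with both entries 1 (else a 2×2 all-ones block appears), so Σ_i C(r_i, 2) ≤ C(44, 2) = 946. By convexity Σ_i C(r_i, 2) ≥ 138·C(z/138, 2) = z(z − 138)/(2·138), giving z² − 138z − 138·44·43 ≤ 0 and hence z ≤ (1/2)[138 + √(19044 + 4·261096)] = (1/2)[138 + √1063428] ≈ (1/2)(138 + 1031.2265) = 584.6132.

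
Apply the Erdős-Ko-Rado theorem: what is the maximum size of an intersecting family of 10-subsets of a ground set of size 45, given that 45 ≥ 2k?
max |F| = C(44, 9) = 708930508

Erdős-Ko-Rado (1961): when n ≥ 2k, max |F| = C(n−1, k−1). The bound is attained by the star {A : i ∈ A} for any fixed i ∈ [n]. Here C(45−1, 10−1) = C(44, 9) = 708930508.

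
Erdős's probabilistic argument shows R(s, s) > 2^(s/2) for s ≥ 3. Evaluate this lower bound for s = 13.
2^(13/2) = 90.5097; so R(13, 13) > 90.5097

Colour each edge of K_n uniformly at random with red/blue. The expected number of monochromatic K_13 is C(n, 13) · 2 · 2^(−C(13,2)). If C(n, 13) · 2^(1 − C(13,2)) < 1, then with positive probability no monochromatic K_13 exists, so R(13, 13) > n. The standard estimate C(n, 13) ≤ n^13/13! shows this inequality holds whenever n ≤ 2^(13/2) (since 13! · 2^(C(13,2) − 1) > 2^(13^2/2) ≥ n^13). Hence R(13, 13) > 2^(13/2) = 90.5097.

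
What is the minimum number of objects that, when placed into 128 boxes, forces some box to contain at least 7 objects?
n = (7 − 1)·128 + 1 = 769

By the generalised pigeonhole principle, to guarantee some box contains ≥ r objects we need more than (r − 1) · k objects total. Threshold: n = (r − 1) · k + 1. With r = 7 and k = 128: n = 6 · 128 + 1 = 768 + 1 = 769. For n = 768 = 6 · 128, we can put exactly 6 objects in every box, avoiding 7 in any single one — so 769 is tight.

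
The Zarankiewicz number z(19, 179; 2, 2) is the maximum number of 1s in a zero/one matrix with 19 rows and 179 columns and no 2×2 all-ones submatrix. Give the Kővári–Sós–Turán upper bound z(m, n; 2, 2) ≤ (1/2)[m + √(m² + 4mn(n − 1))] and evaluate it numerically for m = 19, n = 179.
z(19, 179; 2, 2) ≤ (1/2)[19 + √(19² + 4·19·179·178)] = (1/2)[19 + √2421873] = 787.6184

Kővári–Sós–Turán: let r_1, ..., r_19 be the row sums and z = Σ r_i the total number of 1s. Each pair of columns can share at most one row with both entries 1 (else a 2×2 all-ones block appears), so Σ_i C(r_i, 2) ≤ C(179, 2) = 15931. By convexity Σ_i C(r_i, 2) ≥ 19·C(z/19, 2) = z(z − 19)/(2·19), giving z² − 19z − 19·179·178 ≤ 0 and hence z ≤ (1/2)[19 + √(361 + 4·605378)] = (1/2)[19 + √2421873] ≈ (1/2)(19 + 1556.2368) = 787.6184.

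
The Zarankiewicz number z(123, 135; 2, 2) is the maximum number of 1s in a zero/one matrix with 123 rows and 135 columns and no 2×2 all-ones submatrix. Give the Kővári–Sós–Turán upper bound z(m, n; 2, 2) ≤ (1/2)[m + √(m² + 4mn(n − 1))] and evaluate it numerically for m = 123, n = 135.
z(123, 135; 2, 2) ≤ (1/2)[123 + √(123² + 4·123·135·134)] = (1/2)[123 + √8915409] = 1554.4341

Kővári–Sós–Turán: let r_1, ..., r_123 be the row sums and z = Σ r_i the total number of 1s. Each pair of columns can share at most one row with both entries 1 (else a 2×2 all-ones block appears), so Σ_i C(r_i, 2) ≤ C(135, 2) = 9045. By convexity Σ_i C(r_i, 2) ≥ 123·C(z/123, 2) = z(z − 123)/(2·123), giving z² − 123z − 123·135·134 ≤ 0 and hence z ≤ (1/2)[123 + √(15129 + 4·2225070)] = (1/2)[123 + √8915409] ≈ (1/2)(123 + 2985.8682) = 1554.4341.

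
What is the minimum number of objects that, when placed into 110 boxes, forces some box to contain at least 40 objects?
n = (40 − 1)·110 + 1 = 4291

By the generalised pigeonhole principle, to guarantee some box contains ≥ r objects we need more than (r − 1) · k objects total. Threshold: n = (r − 1) · k + 1. With r = 40 and k = 110: n = 39 · 110 + 1 = 4290 + 1 = 4291. For n = 4290 = 39 · 110, we can put exactly 39 objects in every box, avoiding 40 in any single one — so 4291 is tight.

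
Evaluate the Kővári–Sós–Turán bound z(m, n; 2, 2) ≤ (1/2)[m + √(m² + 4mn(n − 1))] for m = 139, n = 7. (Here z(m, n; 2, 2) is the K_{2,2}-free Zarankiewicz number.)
z(139, 7; 2, 2) ≤ (1/2)[139 + √(139² + 4·139·7·6)] = (1/2)[139 + √42673] = 172.7872

Kővári–Sós–Turán: let r_1, ..., r_139 be the row sums and z = Σ r_i the total number of 1s. Each pair of columns can share at most one row with both entries 1 (else a 2×2 all-ones block appears), so Σ_i C(r_i, 2) ≤ C(7, 2) = 21. By convexity Σ_i C(r_i, 2) ≥ 139·C(z/139, 2) = z(z − 139)/(2·139), giving z² − 139z − 139·7·6 ≤ 0 and hence z ≤ (1/2)[139 + √(19321 + 4·5838)] = (1/2)[139 + √42673] ≈ (1/2)(139 + 206.5744) = 172.7872.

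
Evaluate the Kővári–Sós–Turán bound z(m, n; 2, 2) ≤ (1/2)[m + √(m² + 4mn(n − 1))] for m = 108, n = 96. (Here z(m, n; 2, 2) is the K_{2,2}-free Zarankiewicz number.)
z(108, 96; 2, 2) ≤ (1/2)[108 + √(108² + 4·108·96·95)] = (1/2)[108 + √3951504] = 1047.9195

Kővári–Sós–Turán: let r_1, ..., r_108 be the row sums and z = Σ r_i the total number of 1s. Each pair of columns can share at most one row with both entries 1 (else a 2×2 all-ones block appears), so Σ_i C(r_i, 2) ≤ C(96, 2) = 4560. By convexity Σ_i C(r_i, 2) ≥ 108·C(z/108, 2) = z(z − 108)/(2·108), giving z² − 108z − 108·96·95 ≤ 0 and hence z ≤ (1/2)[108 + √(11664 + 4·984960)] = (1/2)[108 + √3951504] ≈ (1/2)(108 + 1987.839) = 1047.9195.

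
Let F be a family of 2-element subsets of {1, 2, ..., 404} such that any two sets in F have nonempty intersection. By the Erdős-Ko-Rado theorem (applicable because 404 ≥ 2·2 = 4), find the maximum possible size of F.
max |F| = C(403, 1) = 403

The Erdős-Ko-Rado theorem states: for n ≥ 2k, an intersecting family of k-subsets of an n-element set has size at most C(n − 1, k − 1), with equality for 'star' families {A ⊆ [n] : |A| = k, i ∈ A} (fix an element i). For n = 404, k = 2: C(403, 1) = 403.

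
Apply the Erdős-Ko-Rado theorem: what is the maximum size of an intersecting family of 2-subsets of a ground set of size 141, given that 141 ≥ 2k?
max |F| = C(140, 1) = 140

The Erdős-Ko-Rado theorem states: for n ≥ 2k, an intersecting family of k-subsets of an n-element set has size at most C(n − 1, k − 1), with equality for 'star' families {A ⊆ [n] : |A| = k, i ∈ A} (fix an element i). For n = 141, k = 2: C(140, 1) = 140.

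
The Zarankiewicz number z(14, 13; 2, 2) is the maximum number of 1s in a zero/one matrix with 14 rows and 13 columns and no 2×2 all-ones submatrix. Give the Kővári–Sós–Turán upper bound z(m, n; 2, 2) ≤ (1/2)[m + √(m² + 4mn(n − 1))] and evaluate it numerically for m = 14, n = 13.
z(14, 13; 2, 2) ≤ (1/2)[14 + √(14² + 4·14·13·12)] = (1/2)[14 + √8932] = 54.2546

Kővári–Sós–Turán: let r_1, ..., r_14 be the row sums and z = Σ r_i the total number of 1s. Each pair of columns can share at most one row with both entries 1 (else a 2×2 all-ones block appears), so Σ_i C(r_i, 2) ≤ C(13, 2) = 78. By convexity Σ_i C(r_i, 2) ≥ 14·C(z/14, 2) = z(z − 14)/(2·14), giving z² − 14z − 14·13·12 ≤ 0 and hence z ≤ (1/2)[14 + √(196 + 4·2184)] = (1/2)[14 + √8932] ≈ (1/2)(14 + 94.5093) = 54.2546.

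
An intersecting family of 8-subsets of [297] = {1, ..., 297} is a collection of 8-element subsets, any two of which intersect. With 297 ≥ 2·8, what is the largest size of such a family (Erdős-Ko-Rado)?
max |F| = C(296, 7) = 36776634168680

The Erdős-Ko-Rado theorem states: for n ≥ 2k, an intersecting family of k-subsets of an n-element set has size at most C(n − 1, k − 1), with equality for 'star' families {A ⊆ [n] : |A| = k, i ∈ A} (fix an element i). For n = 297, k = 8: C(296, 7) = 36776634168680.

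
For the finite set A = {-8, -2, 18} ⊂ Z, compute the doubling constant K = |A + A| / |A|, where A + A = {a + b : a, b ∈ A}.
K = |A + A| / |A| = 6/3 = 2

Enumerate A + A = {a + b : a, b ∈ A}. With |A| = 3, there are |A|^2 = 9 ordered sum pairs; collecting distinct values, A + A = {-16, -10, -4, 10, 16, 36}, so |A + A| = 6. Thus K = 6/3 = 2. For comparison, the minimum possible |A + A| over all 3-element sets is 2·3 − 1 = 5 (so min K = 5/3), attained only by arithmetic progressions.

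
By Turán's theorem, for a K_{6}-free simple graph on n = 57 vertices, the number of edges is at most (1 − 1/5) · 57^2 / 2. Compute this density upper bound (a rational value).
Turán density bound = (4/5) · 57^2/2 = 6498/5 ≈ 1299.6

Turán's theorem: ex(n, K_{r+1}) is achieved by the complete r-partite Turán graph T(n, r) with parts as balanced as possible, and is at most (1 − 1/r) · n^2/2. For r = 5, n = 57: the density bound is (4/5) · 3249/2 = 6498/5 ≈ 1299.6. The integer-valued extremum is e(T(57, 5)) = 1299, which is strictly less than the density bound 6498/5 since 5 ∤ 57 (the parts of T(57, 5) cannot all be equal).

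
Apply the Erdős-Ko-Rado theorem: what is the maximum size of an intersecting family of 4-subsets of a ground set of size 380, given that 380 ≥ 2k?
max |F| = C(379, 3) = 9001629

The Erdős-Ko-Rado theorem states: for n ≥ 2k, an intersecting family of k-subsets of an n-element set has size at most C(n − 1, k − 1), with equality for 'star' families {A ⊆ [n] : |A| = k, i ∈ A} (fix an element i). For n = 380, k = 4: C(379, 3) = 9001629.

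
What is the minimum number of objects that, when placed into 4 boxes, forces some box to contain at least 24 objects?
n = (24 − 1)·4 + 1 = 93

By the generalised pigeonhole principle, to guarantee some box contains ≥ r objects we need more than (r − 1) · k objects total. Threshold: n = (r − 1) · k + 1. With r = 24 and k = 4: n = 23 · 4 + 1 = 92 + 1 = 93. For n = 92 = 23 · 4, we can put exactly 23 objects in every box, avoiding 24 in any single one — so 93 is tight.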